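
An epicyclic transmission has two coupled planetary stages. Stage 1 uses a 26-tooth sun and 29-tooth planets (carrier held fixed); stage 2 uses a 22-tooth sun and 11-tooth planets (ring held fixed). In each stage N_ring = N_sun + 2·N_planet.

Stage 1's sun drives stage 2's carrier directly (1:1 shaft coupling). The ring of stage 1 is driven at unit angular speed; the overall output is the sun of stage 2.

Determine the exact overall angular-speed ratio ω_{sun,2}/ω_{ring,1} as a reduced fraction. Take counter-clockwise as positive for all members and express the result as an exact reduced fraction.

-126/13

Stage 1: N_ring = 26 + 2·29 = 84
Stage 1: 26(ω_s−ω_c) = −84(ω_r−ω_c),  ω_c=0, ω_r=1
Stage 1: ω_s = 0 − (84/26)(1−0) = -42/13
  ⇒ ω_s¹/ω_r¹ = -42/13
Stage 2: N_ring = 22 + 2·11 = 44
Stage 2: 22(ω_s−ω_c) = −44(ω_r−ω_c),  ω_r=0, ω_c=1
Stage 2: ω_s = 1 − (44/22)(0−1) = 3
  ⇒ ω_s²/ω_c² = 3
Coupling ω_c² = ω_s¹ ⇒ overall = -42/13 × 3 = -126/13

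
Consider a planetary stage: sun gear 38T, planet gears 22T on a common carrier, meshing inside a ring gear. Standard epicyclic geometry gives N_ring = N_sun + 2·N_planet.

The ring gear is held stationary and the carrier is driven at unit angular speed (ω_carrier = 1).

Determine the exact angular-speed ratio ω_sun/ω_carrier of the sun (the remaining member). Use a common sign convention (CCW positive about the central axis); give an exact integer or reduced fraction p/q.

60/19

N_ring = 38 + 2·22 = 82
38(ω_s−ω_c) = −82(ω_r−ω_c),  ω_r=0, ω_c=1
ω_s = 1 − (82/38)(0−1) = 60/19
ω_s/ω_c = 60/19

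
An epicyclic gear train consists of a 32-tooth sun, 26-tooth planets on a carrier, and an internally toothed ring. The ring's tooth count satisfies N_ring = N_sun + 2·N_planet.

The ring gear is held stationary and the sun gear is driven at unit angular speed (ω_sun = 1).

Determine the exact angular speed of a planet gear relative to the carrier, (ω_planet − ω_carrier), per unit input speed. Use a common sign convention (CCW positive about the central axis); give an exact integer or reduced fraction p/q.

-336/377

N_ring = 32 + 2·26 = 84
32(ω_s−ω_c) = −84(ω_r−ω_c),  ω_r=0, ω_s=1
32(1−ω_c) = −84(0−ω_c)  ⇒  116ω_c = 32  ⇒  ω_c = 8/29
sun–planet: 32·(1−8/29) = −26·(ω_p−ω_c)  ⇒  ω_p−ω_c = −(32/26)·(21/29) = -336/377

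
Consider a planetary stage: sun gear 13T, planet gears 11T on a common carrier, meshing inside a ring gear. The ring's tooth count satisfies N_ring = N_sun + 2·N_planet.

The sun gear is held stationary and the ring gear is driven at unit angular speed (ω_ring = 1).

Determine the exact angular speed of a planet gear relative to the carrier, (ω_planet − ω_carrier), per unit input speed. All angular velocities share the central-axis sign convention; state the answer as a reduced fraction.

N_ring = 13 + 2·11 = 35
13(ω_s−ω_c) = −35(ω_r−ω_c),  ω_s=0, ω_r=1
13(0−ω_c) = −35(1−ω_c)  ⇒  48ω_c = 35  ⇒  ω_c = 35/48
sun–planet: 13·(0−35/48) = −11·(ω_p−ω_c)  ⇒  ω_p−ω_c = −(13/11)·(-35/48) = 455/528

455/528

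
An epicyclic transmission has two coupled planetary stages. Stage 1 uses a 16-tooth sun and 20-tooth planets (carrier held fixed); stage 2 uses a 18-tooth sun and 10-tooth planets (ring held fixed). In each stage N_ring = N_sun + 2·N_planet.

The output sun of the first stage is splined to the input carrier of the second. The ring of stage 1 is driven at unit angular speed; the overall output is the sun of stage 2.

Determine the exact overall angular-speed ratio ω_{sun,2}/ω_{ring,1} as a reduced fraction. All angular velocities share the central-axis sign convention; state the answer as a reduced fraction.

Stage 1: N_ring = 16 + 2·20 = 56
Stage 1: 16(ω_s−ω_c) = −56(ω_r−ω_c),  ω_c=0, ω_r=1
Stage 1: ω_s = 0 − (56/16)(1−0) = -7/2
  ⇒ ω_s¹/ω_r¹ = -7/2
Stage 2: N_ring = 18 + 2·10 = 38
Stage 2: 18(ω_s−ω_c) = −38(ω_r−ω_c),  ω_r=0, ω_c=1
Stage 2: ω_s = 1 − (38/18)(0−1) = 28/9
  ⇒ ω_s²/ω_c² = 28/9
Coupling ω_c² = ω_s¹ ⇒ overall = -7/2 × 28/9 = -98/9

-98/9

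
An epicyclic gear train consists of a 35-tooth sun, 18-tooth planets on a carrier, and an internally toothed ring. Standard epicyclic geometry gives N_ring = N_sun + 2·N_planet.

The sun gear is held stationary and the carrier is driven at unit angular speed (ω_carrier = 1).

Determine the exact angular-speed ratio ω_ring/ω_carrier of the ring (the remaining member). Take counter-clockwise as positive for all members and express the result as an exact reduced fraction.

N_ring = 35 + 2·18 = 71
35(ω_s−ω_c) = −71(ω_r−ω_c),  ω_s=0, ω_c=1
ω_r = 1 − (35/71)(0−1) = 106/71
ω_r/ω_c = 106/71

106/71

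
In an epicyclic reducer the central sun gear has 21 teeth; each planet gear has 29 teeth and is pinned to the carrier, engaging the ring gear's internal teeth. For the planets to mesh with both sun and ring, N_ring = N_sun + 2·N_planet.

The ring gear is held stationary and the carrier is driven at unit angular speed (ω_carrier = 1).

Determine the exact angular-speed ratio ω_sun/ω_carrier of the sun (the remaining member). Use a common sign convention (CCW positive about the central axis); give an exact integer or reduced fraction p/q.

N_ring = 21 + 2·29 = 79
21(ω_s−ω_c) = −79(ω_r−ω_c),  ω_r=0, ω_c=1
ω_s = 1 − (79/21)(0−1) = 100/21
ω_s/ω_c = 100/21

100/21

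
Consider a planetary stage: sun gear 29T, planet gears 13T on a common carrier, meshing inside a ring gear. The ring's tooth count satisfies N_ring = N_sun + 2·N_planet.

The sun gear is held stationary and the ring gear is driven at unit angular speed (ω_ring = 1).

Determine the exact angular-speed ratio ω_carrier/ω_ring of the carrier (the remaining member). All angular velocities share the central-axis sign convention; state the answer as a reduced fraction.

55/84

N_ring = 29 + 2·13 = 55
29(ω_s−ω_c) = −55(ω_r−ω_c),  ω_s=0, ω_r=1
29(0−ω_c) = −55(1−ω_c)  ⇒  84ω_c = 55  ⇒  ω_c = 55/84
ω_c/ω_r = 55/84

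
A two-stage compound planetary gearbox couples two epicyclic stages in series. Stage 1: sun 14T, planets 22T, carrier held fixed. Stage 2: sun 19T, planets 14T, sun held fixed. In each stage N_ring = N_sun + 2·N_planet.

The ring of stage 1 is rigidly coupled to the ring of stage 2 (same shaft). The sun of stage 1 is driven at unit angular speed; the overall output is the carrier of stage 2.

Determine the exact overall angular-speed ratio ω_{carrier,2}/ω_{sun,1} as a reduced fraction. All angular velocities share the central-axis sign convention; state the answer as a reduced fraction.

-329/1914

Stage 1: N_ring = 14 + 2·22 = 58
Stage 1: 14(ω_s−ω_c) = −58(ω_r−ω_c),  ω_c=0, ω_s=1
Stage 1: ω_r = 0 − (14/58)(1−0) = -7/29
  ⇒ ω_r¹/ω_s¹ = -7/29
Stage 2: N_ring = 19 + 2·14 = 47
Stage 2: 19(ω_s−ω_c) = −47(ω_r−ω_c),  ω_s=0, ω_r=1
Stage 2: 19(0−ω_c) = −47(1−ω_c)  ⇒  66ω_c = 47  ⇒  ω_c = 47/66
  ⇒ ω_c²/ω_r² = 47/66
Coupling ω_r² = ω_r¹ ⇒ overall = -7/29 × 47/66 = -329/1914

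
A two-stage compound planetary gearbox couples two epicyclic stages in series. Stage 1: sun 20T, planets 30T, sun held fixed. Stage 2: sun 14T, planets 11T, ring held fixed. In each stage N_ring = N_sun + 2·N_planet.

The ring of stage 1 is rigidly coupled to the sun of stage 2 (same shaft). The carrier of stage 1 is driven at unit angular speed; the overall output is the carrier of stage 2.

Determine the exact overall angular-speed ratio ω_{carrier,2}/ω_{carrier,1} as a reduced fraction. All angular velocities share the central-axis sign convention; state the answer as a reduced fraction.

Stage 1: N_ring = 20 + 2·30 = 80
Stage 1: 20(ω_s−ω_c) = −80(ω_r−ω_c),  ω_s=0, ω_c=1
Stage 1: ω_r = 1 − (20/80)(0−1) = 5/4
  ⇒ ω_r¹/ω_c¹ = 5/4
Stage 2: N_ring = 14 + 2·11 = 36
Stage 2: 14(ω_s−ω_c) = −36(ω_r−ω_c),  ω_r=0, ω_s=1
Stage 2: 14(1−ω_c) = −36(0−ω_c)  ⇒  50ω_c = 14  ⇒  ω_c = 7/25
  ⇒ ω_c²/ω_s² = 7/25
Coupling ω_s² = ω_r¹ ⇒ overall = 5/4 × 7/25 = 7/20

7/20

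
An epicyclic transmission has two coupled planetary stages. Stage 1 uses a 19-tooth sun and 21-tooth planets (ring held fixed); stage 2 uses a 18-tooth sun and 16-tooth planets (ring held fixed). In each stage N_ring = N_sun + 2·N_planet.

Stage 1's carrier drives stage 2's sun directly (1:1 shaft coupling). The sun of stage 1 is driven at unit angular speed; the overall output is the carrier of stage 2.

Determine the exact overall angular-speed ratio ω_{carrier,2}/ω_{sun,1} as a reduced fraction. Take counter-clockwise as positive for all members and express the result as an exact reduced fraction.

Stage 1: N_ring = 19 + 2·21 = 61
Stage 1: 19(ω_s−ω_c) = −61(ω_r−ω_c),  ω_r=0, ω_s=1
Stage 1: 19(1−ω_c) = −61(0−ω_c)  ⇒  80ω_c = 19  ⇒  ω_c = 19/80
  ⇒ ω_c¹/ω_s¹ = 19/80
Stage 2: N_ring = 18 + 2·16 = 50
Stage 2: 18(ω_s−ω_c) = −50(ω_r−ω_c),  ω_r=0, ω_s=1
Stage 2: 18(1−ω_c) = −50(0−ω_c)  ⇒  68ω_c = 18  ⇒  ω_c = 9/34
  ⇒ ω_c²/ω_s² = 9/34
Coupling ω_s² = ω_c¹ ⇒ overall = 19/80 × 9/34 = 171/2720

171/2720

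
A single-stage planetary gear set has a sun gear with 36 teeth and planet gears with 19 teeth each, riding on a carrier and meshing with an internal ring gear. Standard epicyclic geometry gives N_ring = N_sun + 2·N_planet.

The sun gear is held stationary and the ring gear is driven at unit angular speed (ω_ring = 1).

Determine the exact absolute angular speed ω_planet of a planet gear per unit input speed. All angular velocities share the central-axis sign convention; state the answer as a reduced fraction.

37/19

N_ring = 36 + 2·19 = 74
36(ω_s−ω_c) = −74(ω_r−ω_c),  ω_s=0, ω_r=1
36(0−ω_c) = −74(1−ω_c)  ⇒  110ω_c = 74  ⇒  ω_c = 37/55
sun–planet: 36·(0−37/55) = −19·(ω_p−ω_c)  ⇒  ω_p−ω_c = −(36/19)·(-37/55) = 1332/1045
ω_p = 37/55 + 1332/1045 = 37/19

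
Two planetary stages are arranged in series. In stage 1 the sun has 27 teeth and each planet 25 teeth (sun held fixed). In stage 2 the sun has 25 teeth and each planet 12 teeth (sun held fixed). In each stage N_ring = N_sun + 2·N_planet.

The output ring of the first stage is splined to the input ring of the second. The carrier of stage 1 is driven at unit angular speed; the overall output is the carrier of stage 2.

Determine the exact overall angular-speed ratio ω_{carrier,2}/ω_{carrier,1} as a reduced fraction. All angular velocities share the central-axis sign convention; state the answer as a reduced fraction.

364/407

Stage 1: N_ring = 27 + 2·25 = 77
Stage 1: 27(ω_s−ω_c) = −77(ω_r−ω_c),  ω_s=0, ω_c=1
Stage 1: ω_r = 1 − (27/77)(0−1) = 104/77
  ⇒ ω_r¹/ω_c¹ = 104/77
Stage 2: N_ring = 25 + 2·12 = 49
Stage 2: 25(ω_s−ω_c) = −49(ω_r−ω_c),  ω_s=0, ω_r=1
Stage 2: 25(0−ω_c) = −49(1−ω_c)  ⇒  74ω_c = 49  ⇒  ω_c = 49/74
  ⇒ ω_c²/ω_r² = 49/74
Coupling ω_r² = ω_r¹ ⇒ overall = 104/77 × 49/74 = 364/407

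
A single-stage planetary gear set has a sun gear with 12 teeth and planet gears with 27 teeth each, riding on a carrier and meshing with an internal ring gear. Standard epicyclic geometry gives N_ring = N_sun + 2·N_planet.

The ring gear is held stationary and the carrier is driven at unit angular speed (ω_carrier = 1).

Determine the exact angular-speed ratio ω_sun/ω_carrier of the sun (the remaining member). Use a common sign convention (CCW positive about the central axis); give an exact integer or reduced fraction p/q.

13/2

N_ring = 12 + 2·27 = 66
12(ω_s−ω_c) = −66(ω_r−ω_c),  ω_r=0, ω_c=1
ω_s = 1 − (66/12)(0−1) = 13/2
ω_s/ω_c = 13/2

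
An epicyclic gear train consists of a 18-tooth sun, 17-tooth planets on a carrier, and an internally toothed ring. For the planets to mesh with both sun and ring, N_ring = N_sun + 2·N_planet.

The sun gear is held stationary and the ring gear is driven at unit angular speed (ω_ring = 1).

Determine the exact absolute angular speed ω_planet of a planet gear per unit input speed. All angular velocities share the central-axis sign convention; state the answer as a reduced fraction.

26/17

N_ring = 18 + 2·17 = 52
18(ω_s−ω_c) = −52(ω_r−ω_c),  ω_s=0, ω_r=1
18(0−ω_c) = −52(1−ω_c)  ⇒  70ω_c = 52  ⇒  ω_c = 26/35
sun–planet: 18·(0−26/35) = −17·(ω_p−ω_c)  ⇒  ω_p−ω_c = −(18/17)·(-26/35) = 468/595
ω_p = 26/35 + 468/595 = 26/17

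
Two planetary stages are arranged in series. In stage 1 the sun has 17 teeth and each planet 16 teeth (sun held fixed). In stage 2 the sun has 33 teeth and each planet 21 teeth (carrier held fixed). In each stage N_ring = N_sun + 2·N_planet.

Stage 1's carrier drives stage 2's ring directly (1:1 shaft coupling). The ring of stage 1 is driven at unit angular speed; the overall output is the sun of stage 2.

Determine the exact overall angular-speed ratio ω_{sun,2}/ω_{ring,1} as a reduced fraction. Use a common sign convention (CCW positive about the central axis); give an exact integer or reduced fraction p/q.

-1225/726

Stage 1: N_ring = 17 + 2·16 = 49
Stage 1: 17(ω_s−ω_c) = −49(ω_r−ω_c),  ω_s=0, ω_r=1
Stage 1: 17(0−ω_c) = −49(1−ω_c)  ⇒  66ω_c = 49  ⇒  ω_c = 49/66
  ⇒ ω_c¹/ω_r¹ = 49/66
Stage 2: N_ring = 33 + 2·21 = 75
Stage 2: 33(ω_s−ω_c) = −75(ω_r−ω_c),  ω_c=0, ω_r=1
Stage 2: ω_s = 0 − (75/33)(1−0) = -25/11
  ⇒ ω_s²/ω_r² = -25/11
Coupling ω_r² = ω_c¹ ⇒ overall = 49/66 × -25/11 = -1225/726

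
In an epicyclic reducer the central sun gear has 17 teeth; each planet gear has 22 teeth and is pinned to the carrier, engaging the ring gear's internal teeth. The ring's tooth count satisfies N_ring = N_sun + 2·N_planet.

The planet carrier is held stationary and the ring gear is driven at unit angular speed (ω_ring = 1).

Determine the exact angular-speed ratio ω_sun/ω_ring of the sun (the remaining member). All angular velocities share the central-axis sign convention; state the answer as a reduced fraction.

-61/17

N_ring = 17 + 2·22 = 61
17(ω_s−ω_c) = −61(ω_r−ω_c),  ω_c=0, ω_r=1
ω_s = 0 − (61/17)(1−0) = -61/17
ω_s/ω_r = -61/17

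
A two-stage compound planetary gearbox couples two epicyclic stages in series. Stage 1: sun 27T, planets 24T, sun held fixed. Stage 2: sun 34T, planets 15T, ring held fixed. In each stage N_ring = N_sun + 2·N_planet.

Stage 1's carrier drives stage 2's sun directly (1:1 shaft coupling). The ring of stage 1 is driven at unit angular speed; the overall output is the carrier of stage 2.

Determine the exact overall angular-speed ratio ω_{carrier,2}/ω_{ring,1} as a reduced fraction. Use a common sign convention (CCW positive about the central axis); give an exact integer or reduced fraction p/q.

25/98

Stage 1: N_ring = 27 + 2·24 = 75
Stage 1: 27(ω_s−ω_c) = −75(ω_r−ω_c),  ω_s=0, ω_r=1
Stage 1: 27(0−ω_c) = −75(1−ω_c)  ⇒  102ω_c = 75  ⇒  ω_c = 25/34
  ⇒ ω_c¹/ω_r¹ = 25/34
Stage 2: N_ring = 34 + 2·15 = 64
Stage 2: 34(ω_s−ω_c) = −64(ω_r−ω_c),  ω_r=0, ω_s=1
Stage 2: 34(1−ω_c) = −64(0−ω_c)  ⇒  98ω_c = 34  ⇒  ω_c = 17/49
  ⇒ ω_c²/ω_s² = 17/49
Coupling ω_s² = ω_c¹ ⇒ overall = 25/34 × 17/49 = 25/98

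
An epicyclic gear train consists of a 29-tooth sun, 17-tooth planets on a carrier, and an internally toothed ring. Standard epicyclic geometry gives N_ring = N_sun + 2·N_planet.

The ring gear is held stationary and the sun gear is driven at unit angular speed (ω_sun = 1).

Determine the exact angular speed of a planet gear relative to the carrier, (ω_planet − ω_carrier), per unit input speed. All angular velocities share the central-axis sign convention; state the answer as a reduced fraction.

N_ring = 29 + 2·17 = 63
29(ω_s−ω_c) = −63(ω_r−ω_c),  ω_r=0, ω_s=1
29(1−ω_c) = −63(0−ω_c)  ⇒  92ω_c = 29  ⇒  ω_c = 29/92
sun–planet: 29·(1−29/92) = −17·(ω_p−ω_c)  ⇒  ω_p−ω_c = −(29/17)·(63/92) = -1827/1564

-1827/1564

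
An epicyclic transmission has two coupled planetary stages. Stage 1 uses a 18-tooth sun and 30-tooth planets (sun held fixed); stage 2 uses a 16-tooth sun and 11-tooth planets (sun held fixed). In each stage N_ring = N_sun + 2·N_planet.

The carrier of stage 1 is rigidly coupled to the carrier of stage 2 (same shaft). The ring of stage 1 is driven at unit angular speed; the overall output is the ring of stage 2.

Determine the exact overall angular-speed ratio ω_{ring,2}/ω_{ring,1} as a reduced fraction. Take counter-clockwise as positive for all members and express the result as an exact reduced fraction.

Stage 1: N_ring = 18 + 2·30 = 78
Stage 1: 18(ω_s−ω_c) = −78(ω_r−ω_c),  ω_s=0, ω_r=1
Stage 1: 18(0−ω_c) = −78(1−ω_c)  ⇒  96ω_c = 78  ⇒  ω_c = 13/16
  ⇒ ω_c¹/ω_r¹ = 13/16
Stage 2: N_ring = 16 + 2·11 = 38
Stage 2: 16(ω_s−ω_c) = −38(ω_r−ω_c),  ω_s=0, ω_c=1
Stage 2: ω_r = 1 − (16/38)(0−1) = 27/19
  ⇒ ω_r²/ω_c² = 27/19
Coupling ω_c² = ω_c¹ ⇒ overall = 13/16 × 27/19 = 351/304

351/304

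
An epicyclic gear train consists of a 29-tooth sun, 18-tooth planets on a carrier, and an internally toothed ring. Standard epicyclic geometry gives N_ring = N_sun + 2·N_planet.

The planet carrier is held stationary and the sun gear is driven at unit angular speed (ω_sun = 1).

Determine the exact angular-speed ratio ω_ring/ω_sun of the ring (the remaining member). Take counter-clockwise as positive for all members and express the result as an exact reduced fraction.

-29/65

N_ring = 29 + 2·18 = 65
29(ω_s−ω_c) = −65(ω_r−ω_c),  ω_c=0, ω_s=1
ω_r = 0 − (29/65)(1−0) = -29/65
ω_r/ω_s = -29/65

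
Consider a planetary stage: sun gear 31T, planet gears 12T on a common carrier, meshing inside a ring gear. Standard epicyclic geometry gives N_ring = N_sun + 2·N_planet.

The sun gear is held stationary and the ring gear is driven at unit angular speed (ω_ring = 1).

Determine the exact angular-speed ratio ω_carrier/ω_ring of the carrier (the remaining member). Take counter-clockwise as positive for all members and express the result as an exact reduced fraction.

55/86

N_ring = 31 + 2·12 = 55
31(ω_s−ω_c) = −55(ω_r−ω_c),  ω_s=0, ω_r=1
31(0−ω_c) = −55(1−ω_c)  ⇒  86ω_c = 55  ⇒  ω_c = 55/86
ω_c/ω_r = 55/86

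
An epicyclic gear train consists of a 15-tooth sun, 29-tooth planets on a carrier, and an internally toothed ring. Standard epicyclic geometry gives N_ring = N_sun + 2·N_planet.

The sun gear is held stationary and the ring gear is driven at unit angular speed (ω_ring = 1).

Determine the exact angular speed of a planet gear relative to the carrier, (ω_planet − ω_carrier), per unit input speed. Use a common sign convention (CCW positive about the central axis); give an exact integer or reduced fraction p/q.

1095/2552

N_ring = 15 + 2·29 = 73
15(ω_s−ω_c) = −73(ω_r−ω_c),  ω_s=0, ω_r=1
15(0−ω_c) = −73(1−ω_c)  ⇒  88ω_c = 73  ⇒  ω_c = 73/88
sun–planet: 15·(0−73/88) = −29·(ω_p−ω_c)  ⇒  ω_p−ω_c = −(15/29)·(-73/88) = 1095/2552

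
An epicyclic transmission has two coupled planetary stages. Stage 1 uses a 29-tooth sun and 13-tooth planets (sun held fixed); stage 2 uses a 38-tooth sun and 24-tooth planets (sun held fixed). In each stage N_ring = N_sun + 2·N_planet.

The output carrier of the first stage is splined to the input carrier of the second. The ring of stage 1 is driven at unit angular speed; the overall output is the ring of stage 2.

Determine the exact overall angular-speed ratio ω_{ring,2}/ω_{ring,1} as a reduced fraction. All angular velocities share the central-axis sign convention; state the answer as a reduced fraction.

Stage 1: N_ring = 29 + 2·13 = 55
Stage 1: 29(ω_s−ω_c) = −55(ω_r−ω_c),  ω_s=0, ω_r=1
Stage 1: 29(0−ω_c) = −55(1−ω_c)  ⇒  84ω_c = 55  ⇒  ω_c = 55/84
  ⇒ ω_c¹/ω_r¹ = 55/84
Stage 2: N_ring = 38 + 2·24 = 86
Stage 2: 38(ω_s−ω_c) = −86(ω_r−ω_c),  ω_s=0, ω_c=1
Stage 2: ω_r = 1 − (38/86)(0−1) = 62/43
  ⇒ ω_r²/ω_c² = 62/43
Coupling ω_c² = ω_c¹ ⇒ overall = 55/84 × 62/43 = 1705/1806

1705/1806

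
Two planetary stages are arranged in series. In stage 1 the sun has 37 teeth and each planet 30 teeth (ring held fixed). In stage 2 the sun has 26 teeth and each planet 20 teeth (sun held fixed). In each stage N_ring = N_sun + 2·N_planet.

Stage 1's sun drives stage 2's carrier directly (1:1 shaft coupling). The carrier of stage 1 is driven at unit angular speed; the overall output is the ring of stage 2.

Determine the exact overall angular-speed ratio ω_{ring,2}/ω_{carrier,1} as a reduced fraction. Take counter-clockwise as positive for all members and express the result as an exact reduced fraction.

6164/1221

Stage 1: N_ring = 37 + 2·30 = 97
Stage 1: 37(ω_s−ω_c) = −97(ω_r−ω_c),  ω_r=0, ω_c=1
Stage 1: ω_s = 1 − (97/37)(0−1) = 134/37
  ⇒ ω_s¹/ω_c¹ = 134/37
Stage 2: N_ring = 26 + 2·20 = 66
Stage 2: 26(ω_s−ω_c) = −66(ω_r−ω_c),  ω_s=0, ω_c=1
Stage 2: ω_r = 1 − (26/66)(0−1) = 46/33
  ⇒ ω_r²/ω_c² = 46/33
Coupling ω_c² = ω_s¹ ⇒ overall = 134/37 × 46/33 = 6164/1221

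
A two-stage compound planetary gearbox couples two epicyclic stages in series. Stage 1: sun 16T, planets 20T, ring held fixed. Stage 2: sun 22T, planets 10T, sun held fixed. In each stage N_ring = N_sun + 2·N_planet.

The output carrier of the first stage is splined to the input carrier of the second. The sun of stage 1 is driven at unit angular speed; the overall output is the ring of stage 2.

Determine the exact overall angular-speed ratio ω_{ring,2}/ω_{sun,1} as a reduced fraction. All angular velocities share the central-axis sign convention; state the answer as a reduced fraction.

Stage 1: N_ring = 16 + 2·20 = 56
Stage 1: 16(ω_s−ω_c) = −56(ω_r−ω_c),  ω_r=0, ω_s=1
Stage 1: 16(1−ω_c) = −56(0−ω_c)  ⇒  72ω_c = 16  ⇒  ω_c = 2/9
  ⇒ ω_c¹/ω_s¹ = 2/9
Stage 2: N_ring = 22 + 2·10 = 42
Stage 2: 22(ω_s−ω_c) = −42(ω_r−ω_c),  ω_s=0, ω_c=1
Stage 2: ω_r = 1 − (22/42)(0−1) = 32/21
  ⇒ ω_r²/ω_c² = 32/21
Coupling ω_c² = ω_c¹ ⇒ overall = 2/9 × 32/21 = 64/189

64/189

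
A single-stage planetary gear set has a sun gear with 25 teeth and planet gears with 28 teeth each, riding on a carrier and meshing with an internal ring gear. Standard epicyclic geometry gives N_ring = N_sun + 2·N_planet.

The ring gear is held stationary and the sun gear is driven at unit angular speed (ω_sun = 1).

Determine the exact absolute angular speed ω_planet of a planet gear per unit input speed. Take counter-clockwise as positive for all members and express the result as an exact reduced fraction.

N_ring = 25 + 2·28 = 81
25(ω_s−ω_c) = −81(ω_r−ω_c),  ω_r=0, ω_s=1
25(1−ω_c) = −81(0−ω_c)  ⇒  106ω_c = 25  ⇒  ω_c = 25/106
sun–planet: 25·(1−25/106) = −28·(ω_p−ω_c)  ⇒  ω_p−ω_c = −(25/28)·(81/106) = -2025/2968
ω_p = 25/106 − 2025/2968 = -25/56

-25/56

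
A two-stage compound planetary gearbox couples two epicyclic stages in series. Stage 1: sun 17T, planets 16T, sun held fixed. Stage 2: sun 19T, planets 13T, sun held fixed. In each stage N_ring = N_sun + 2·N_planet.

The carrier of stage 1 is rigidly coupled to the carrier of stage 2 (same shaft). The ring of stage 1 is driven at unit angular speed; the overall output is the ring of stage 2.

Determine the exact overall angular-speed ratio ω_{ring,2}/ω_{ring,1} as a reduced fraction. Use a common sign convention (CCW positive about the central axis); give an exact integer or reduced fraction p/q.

Stage 1: N_ring = 17 + 2·16 = 49
Stage 1: 17(ω_s−ω_c) = −49(ω_r−ω_c),  ω_s=0, ω_r=1
Stage 1: 17(0−ω_c) = −49(1−ω_c)  ⇒  66ω_c = 49  ⇒  ω_c = 49/66
  ⇒ ω_c¹/ω_r¹ = 49/66
Stage 2: N_ring = 19 + 2·13 = 45
Stage 2: 19(ω_s−ω_c) = −45(ω_r−ω_c),  ω_s=0, ω_c=1
Stage 2: ω_r = 1 − (19/45)(0−1) = 64/45
  ⇒ ω_r²/ω_c² = 64/45
Coupling ω_c² = ω_c¹ ⇒ overall = 49/66 × 64/45 = 1568/1485

1568/1485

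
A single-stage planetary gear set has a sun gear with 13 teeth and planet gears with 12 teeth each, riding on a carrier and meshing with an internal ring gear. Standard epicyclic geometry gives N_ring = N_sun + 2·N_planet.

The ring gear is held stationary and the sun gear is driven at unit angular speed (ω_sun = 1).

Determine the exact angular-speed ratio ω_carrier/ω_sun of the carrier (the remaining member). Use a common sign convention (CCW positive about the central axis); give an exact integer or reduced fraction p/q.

N_ring = 13 + 2·12 = 37
13(ω_s−ω_c) = −37(ω_r−ω_c),  ω_r=0, ω_s=1
13(1−ω_c) = −37(0−ω_c)  ⇒  50ω_c = 13  ⇒  ω_c = 13/50
ω_c/ω_s = 13/50

13/50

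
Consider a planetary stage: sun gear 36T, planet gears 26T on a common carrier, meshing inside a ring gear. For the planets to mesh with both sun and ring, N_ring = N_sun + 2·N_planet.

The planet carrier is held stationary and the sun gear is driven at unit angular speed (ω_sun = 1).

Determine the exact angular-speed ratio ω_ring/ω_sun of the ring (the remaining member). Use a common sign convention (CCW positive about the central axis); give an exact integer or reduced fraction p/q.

N_ring = 36 + 2·26 = 88
36(ω_s−ω_c) = −88(ω_r−ω_c),  ω_c=0, ω_s=1
ω_r = 0 − (36/88)(1−0) = -9/22
ω_r/ω_s = -9/22

-9/22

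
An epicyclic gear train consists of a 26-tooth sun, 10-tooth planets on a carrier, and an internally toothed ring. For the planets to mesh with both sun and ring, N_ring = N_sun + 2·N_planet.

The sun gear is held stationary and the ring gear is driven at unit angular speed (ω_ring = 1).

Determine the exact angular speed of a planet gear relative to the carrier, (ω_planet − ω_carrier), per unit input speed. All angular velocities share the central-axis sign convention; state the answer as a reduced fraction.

N_ring = 26 + 2·10 = 46
26(ω_s−ω_c) = −46(ω_r−ω_c),  ω_s=0, ω_r=1
26(0−ω_c) = −46(1−ω_c)  ⇒  72ω_c = 46  ⇒  ω_c = 23/36
sun–planet: 26·(0−23/36) = −10·(ω_p−ω_c)  ⇒  ω_p−ω_c = −(26/10)·(-23/36) = 299/180

299/180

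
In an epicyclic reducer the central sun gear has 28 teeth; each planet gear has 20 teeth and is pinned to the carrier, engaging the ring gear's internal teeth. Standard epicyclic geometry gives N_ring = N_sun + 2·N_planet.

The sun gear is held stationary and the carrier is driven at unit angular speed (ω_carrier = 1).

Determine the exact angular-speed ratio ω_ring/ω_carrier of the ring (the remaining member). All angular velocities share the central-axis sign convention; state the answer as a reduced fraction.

N_ring = 28 + 2·20 = 68
28(ω_s−ω_c) = −68(ω_r−ω_c),  ω_s=0, ω_c=1
ω_r = 1 − (28/68)(0−1) = 24/17
ω_r/ω_c = 24/17

24/17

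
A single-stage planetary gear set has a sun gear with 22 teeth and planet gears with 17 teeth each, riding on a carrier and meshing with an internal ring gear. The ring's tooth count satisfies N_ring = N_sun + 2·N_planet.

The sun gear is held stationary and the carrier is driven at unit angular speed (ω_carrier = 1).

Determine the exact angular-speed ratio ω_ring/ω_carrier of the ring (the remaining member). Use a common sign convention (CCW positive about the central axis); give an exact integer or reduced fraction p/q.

N_ring = 22 + 2·17 = 56
22(ω_s−ω_c) = −56(ω_r−ω_c),  ω_s=0, ω_c=1
ω_r = 1 − (22/56)(0−1) = 39/28
ω_r/ω_c = 39/28

39/28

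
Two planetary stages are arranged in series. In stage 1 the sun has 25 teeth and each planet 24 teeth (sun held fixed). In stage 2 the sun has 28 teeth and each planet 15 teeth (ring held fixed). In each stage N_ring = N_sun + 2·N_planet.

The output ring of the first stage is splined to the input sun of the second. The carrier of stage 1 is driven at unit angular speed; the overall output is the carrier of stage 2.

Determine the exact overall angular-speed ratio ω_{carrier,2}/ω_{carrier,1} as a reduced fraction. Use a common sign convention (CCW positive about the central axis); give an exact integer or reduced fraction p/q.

Stage 1: N_ring = 25 + 2·24 = 73
Stage 1: 25(ω_s−ω_c) = −73(ω_r−ω_c),  ω_s=0, ω_c=1
Stage 1: ω_r = 1 − (25/73)(0−1) = 98/73
  ⇒ ω_r¹/ω_c¹ = 98/73
Stage 2: N_ring = 28 + 2·15 = 58
Stage 2: 28(ω_s−ω_c) = −58(ω_r−ω_c),  ω_r=0, ω_s=1
Stage 2: 28(1−ω_c) = −58(0−ω_c)  ⇒  86ω_c = 28  ⇒  ω_c = 14/43
  ⇒ ω_c²/ω_s² = 14/43
Coupling ω_s² = ω_r¹ ⇒ overall = 98/73 × 14/43 = 1372/3139

1372/3139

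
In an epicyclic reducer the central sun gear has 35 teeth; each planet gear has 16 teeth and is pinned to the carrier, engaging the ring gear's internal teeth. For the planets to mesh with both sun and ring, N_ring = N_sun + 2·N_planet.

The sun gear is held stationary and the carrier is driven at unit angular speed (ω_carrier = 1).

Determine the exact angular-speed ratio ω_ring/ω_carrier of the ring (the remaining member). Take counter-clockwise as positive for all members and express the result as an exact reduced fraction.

102/67

N_ring = 35 + 2·16 = 67
35(ω_s−ω_c) = −67(ω_r−ω_c),  ω_s=0, ω_c=1
ω_r = 1 − (35/67)(0−1) = 102/67
ω_r/ω_c = 102/67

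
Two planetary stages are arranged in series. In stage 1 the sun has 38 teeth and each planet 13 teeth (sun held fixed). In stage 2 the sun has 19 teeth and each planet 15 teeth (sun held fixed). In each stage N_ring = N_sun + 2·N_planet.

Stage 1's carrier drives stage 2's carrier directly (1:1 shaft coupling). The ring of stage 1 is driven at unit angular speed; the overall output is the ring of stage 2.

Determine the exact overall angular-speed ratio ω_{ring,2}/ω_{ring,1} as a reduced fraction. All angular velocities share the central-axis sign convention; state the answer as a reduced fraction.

Stage 1: N_ring = 38 + 2·13 = 64
Stage 1: 38(ω_s−ω_c) = −64(ω_r−ω_c),  ω_s=0, ω_r=1
Stage 1: 38(0−ω_c) = −64(1−ω_c)  ⇒  102ω_c = 64  ⇒  ω_c = 32/51
  ⇒ ω_c¹/ω_r¹ = 32/51
Stage 2: N_ring = 19 + 2·15 = 49
Stage 2: 19(ω_s−ω_c) = −49(ω_r−ω_c),  ω_s=0, ω_c=1
Stage 2: ω_r = 1 − (19/49)(0−1) = 68/49
  ⇒ ω_r²/ω_c² = 68/49
Coupling ω_c² = ω_c¹ ⇒ overall = 32/51 × 68/49 = 128/147

128/147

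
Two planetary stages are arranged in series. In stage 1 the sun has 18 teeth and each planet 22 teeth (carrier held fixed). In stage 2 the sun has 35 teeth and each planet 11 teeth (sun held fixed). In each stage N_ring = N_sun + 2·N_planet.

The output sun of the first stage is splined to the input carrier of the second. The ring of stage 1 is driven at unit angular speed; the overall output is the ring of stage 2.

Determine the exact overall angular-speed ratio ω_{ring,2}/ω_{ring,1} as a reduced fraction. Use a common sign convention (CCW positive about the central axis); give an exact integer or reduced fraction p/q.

-2852/513

Stage 1: N_ring = 18 + 2·22 = 62
Stage 1: 18(ω_s−ω_c) = −62(ω_r−ω_c),  ω_c=0, ω_r=1
Stage 1: ω_s = 0 − (62/18)(1−0) = -31/9
  ⇒ ω_s¹/ω_r¹ = -31/9
Stage 2: N_ring = 35 + 2·11 = 57
Stage 2: 35(ω_s−ω_c) = −57(ω_r−ω_c),  ω_s=0, ω_c=1
Stage 2: ω_r = 1 − (35/57)(0−1) = 92/57
  ⇒ ω_r²/ω_c² = 92/57
Coupling ω_c² = ω_s¹ ⇒ overall = -31/9 × 92/57 = -2852/513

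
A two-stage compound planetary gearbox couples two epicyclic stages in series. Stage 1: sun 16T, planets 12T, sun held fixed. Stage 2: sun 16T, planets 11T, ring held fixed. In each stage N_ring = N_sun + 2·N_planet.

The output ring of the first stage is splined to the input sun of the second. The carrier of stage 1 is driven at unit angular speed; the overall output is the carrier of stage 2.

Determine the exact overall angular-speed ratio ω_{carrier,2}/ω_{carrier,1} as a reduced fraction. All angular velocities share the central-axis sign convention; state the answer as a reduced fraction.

Stage 1: N_ring = 16 + 2·12 = 40
Stage 1: 16(ω_s−ω_c) = −40(ω_r−ω_c),  ω_s=0, ω_c=1
Stage 1: ω_r = 1 − (16/40)(0−1) = 7/5
  ⇒ ω_r¹/ω_c¹ = 7/5
Stage 2: N_ring = 16 + 2·11 = 38
Stage 2: 16(ω_s−ω_c) = −38(ω_r−ω_c),  ω_r=0, ω_s=1
Stage 2: 16(1−ω_c) = −38(0−ω_c)  ⇒  54ω_c = 16  ⇒  ω_c = 8/27
  ⇒ ω_c²/ω_s² = 8/27
Coupling ω_s² = ω_r¹ ⇒ overall = 7/5 × 8/27 = 56/135

56/135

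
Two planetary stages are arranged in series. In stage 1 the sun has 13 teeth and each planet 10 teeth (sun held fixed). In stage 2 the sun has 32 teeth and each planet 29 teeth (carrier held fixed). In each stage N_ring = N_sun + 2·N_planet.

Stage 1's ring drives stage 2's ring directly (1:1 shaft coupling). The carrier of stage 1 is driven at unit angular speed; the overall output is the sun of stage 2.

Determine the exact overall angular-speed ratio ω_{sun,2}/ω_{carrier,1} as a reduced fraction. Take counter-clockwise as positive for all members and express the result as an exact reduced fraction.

Stage 1: N_ring = 13 + 2·10 = 33
Stage 1: 13(ω_s−ω_c) = −33(ω_r−ω_c),  ω_s=0, ω_c=1
Stage 1: ω_r = 1 − (13/33)(0−1) = 46/33
  ⇒ ω_r¹/ω_c¹ = 46/33
Stage 2: N_ring = 32 + 2·29 = 90
Stage 2: 32(ω_s−ω_c) = −90(ω_r−ω_c),  ω_c=0, ω_r=1
Stage 2: ω_s = 0 − (90/32)(1−0) = -45/16
  ⇒ ω_s²/ω_r² = -45/16
Coupling ω_r² = ω_r¹ ⇒ overall = 46/33 × -45/16 = -345/88

-345/88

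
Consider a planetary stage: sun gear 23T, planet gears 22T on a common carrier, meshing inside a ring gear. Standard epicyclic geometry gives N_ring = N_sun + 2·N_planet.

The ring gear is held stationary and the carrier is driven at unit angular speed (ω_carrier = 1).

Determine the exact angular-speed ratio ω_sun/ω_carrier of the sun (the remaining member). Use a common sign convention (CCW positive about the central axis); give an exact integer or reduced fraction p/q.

N_ring = 23 + 2·22 = 67
23(ω_s−ω_c) = −67(ω_r−ω_c),  ω_r=0, ω_c=1
ω_s = 1 − (67/23)(0−1) = 90/23
ω_s/ω_c = 90/23

90/23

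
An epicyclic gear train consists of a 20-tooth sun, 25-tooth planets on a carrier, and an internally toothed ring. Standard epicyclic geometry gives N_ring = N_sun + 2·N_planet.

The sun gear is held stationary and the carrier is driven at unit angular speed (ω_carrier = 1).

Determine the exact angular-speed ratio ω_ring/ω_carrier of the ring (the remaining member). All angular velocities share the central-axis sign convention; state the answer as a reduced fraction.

N_ring = 20 + 2·25 = 70
20(ω_s−ω_c) = −70(ω_r−ω_c),  ω_s=0, ω_c=1
ω_r = 1 − (20/70)(0−1) = 9/7
ω_r/ω_c = 9/7

9/7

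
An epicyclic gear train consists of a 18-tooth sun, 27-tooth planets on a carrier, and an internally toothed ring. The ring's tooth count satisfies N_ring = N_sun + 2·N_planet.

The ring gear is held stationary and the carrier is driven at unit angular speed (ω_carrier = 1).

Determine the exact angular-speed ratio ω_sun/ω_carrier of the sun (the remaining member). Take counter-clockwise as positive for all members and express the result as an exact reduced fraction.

5

N_ring = 18 + 2·27 = 72
18(ω_s−ω_c) = −72(ω_r−ω_c),  ω_r=0, ω_c=1
ω_s = 1 − (72/18)(0−1) = 5
ω_s/ω_c = 5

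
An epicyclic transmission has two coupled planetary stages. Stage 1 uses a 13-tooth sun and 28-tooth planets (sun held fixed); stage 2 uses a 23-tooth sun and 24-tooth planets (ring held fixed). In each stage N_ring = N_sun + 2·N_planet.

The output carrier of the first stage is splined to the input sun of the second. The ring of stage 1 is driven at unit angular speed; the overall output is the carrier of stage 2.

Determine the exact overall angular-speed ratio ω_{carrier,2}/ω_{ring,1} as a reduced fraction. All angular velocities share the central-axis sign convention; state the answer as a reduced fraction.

1587/7708

Stage 1: N_ring = 13 + 2·28 = 69
Stage 1: 13(ω_s−ω_c) = −69(ω_r−ω_c),  ω_s=0, ω_r=1
Stage 1: 13(0−ω_c) = −69(1−ω_c)  ⇒  82ω_c = 69  ⇒  ω_c = 69/82
  ⇒ ω_c¹/ω_r¹ = 69/82
Stage 2: N_ring = 23 + 2·24 = 71
Stage 2: 23(ω_s−ω_c) = −71(ω_r−ω_c),  ω_r=0, ω_s=1
Stage 2: 23(1−ω_c) = −71(0−ω_c)  ⇒  94ω_c = 23  ⇒  ω_c = 23/94
  ⇒ ω_c²/ω_s² = 23/94
Coupling ω_s² = ω_c¹ ⇒ overall = 69/82 × 23/94 = 1587/7708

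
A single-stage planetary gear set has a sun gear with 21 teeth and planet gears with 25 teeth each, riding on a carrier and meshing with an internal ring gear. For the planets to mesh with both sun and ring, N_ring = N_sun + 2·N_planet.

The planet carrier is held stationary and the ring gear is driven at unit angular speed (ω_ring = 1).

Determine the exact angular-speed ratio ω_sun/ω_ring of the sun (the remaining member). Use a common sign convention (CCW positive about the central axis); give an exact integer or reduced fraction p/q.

N_ring = 21 + 2·25 = 71
21(ω_s−ω_c) = −71(ω_r−ω_c),  ω_c=0, ω_r=1
ω_s = 0 − (71/21)(1−0) = -71/21
ω_s/ω_r = -71/21

-71/21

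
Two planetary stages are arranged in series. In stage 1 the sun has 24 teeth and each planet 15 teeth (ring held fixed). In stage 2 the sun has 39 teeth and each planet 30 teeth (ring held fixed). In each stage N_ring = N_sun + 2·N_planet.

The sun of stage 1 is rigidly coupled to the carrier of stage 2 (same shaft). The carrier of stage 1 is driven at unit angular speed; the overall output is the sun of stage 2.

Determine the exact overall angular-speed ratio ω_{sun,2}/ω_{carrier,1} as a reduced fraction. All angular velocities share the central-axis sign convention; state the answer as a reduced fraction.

Stage 1: N_ring = 24 + 2·15 = 54
Stage 1: 24(ω_s−ω_c) = −54(ω_r−ω_c),  ω_r=0, ω_c=1
Stage 1: ω_s = 1 − (54/24)(0−1) = 13/4
  ⇒ ω_s¹/ω_c¹ = 13/4
Stage 2: N_ring = 39 + 2·30 = 99
Stage 2: 39(ω_s−ω_c) = −99(ω_r−ω_c),  ω_r=0, ω_c=1
Stage 2: ω_s = 1 − (99/39)(0−1) = 46/13
  ⇒ ω_s²/ω_c² = 46/13
Coupling ω_c² = ω_s¹ ⇒ overall = 13/4 × 46/13 = 23/2

23/2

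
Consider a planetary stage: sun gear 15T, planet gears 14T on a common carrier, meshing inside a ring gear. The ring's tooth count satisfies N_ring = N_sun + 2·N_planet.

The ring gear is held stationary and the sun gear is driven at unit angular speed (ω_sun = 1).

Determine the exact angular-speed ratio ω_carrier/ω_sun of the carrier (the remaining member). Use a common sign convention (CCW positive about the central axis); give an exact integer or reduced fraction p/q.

N_ring = 15 + 2·14 = 43
15(ω_s−ω_c) = −43(ω_r−ω_c),  ω_r=0, ω_s=1
15(1−ω_c) = −43(0−ω_c)  ⇒  58ω_c = 15  ⇒  ω_c = 15/58
ω_c/ω_s = 15/58

15/58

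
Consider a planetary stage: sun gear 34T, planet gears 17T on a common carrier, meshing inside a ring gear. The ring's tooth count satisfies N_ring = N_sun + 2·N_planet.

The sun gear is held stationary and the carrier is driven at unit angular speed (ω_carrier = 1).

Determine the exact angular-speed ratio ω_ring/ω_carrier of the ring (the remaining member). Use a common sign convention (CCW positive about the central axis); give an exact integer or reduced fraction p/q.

3/2

N_ring = 34 + 2·17 = 68
34(ω_s−ω_c) = −68(ω_r−ω_c),  ω_s=0, ω_c=1
ω_r = 1 − (34/68)(0−1) = 3/2
ω_r/ω_c = 3/2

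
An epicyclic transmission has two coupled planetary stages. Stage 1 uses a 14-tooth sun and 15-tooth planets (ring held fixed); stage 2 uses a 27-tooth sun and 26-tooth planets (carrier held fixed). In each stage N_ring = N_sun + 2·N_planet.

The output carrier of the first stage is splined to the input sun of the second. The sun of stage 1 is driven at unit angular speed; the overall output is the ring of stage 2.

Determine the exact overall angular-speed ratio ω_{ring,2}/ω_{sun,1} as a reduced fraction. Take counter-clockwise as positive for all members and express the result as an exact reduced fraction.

-189/2291

Stage 1: N_ring = 14 + 2·15 = 44
Stage 1: 14(ω_s−ω_c) = −44(ω_r−ω_c),  ω_r=0, ω_s=1
Stage 1: 14(1−ω_c) = −44(0−ω_c)  ⇒  58ω_c = 14  ⇒  ω_c = 7/29
  ⇒ ω_c¹/ω_s¹ = 7/29
Stage 2: N_ring = 27 + 2·26 = 79
Stage 2: 27(ω_s−ω_c) = −79(ω_r−ω_c),  ω_c=0, ω_s=1
Stage 2: ω_r = 0 − (27/79)(1−0) = -27/79
  ⇒ ω_r²/ω_s² = -27/79
Coupling ω_s² = ω_c¹ ⇒ overall = 7/29 × -27/79 = -189/2291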